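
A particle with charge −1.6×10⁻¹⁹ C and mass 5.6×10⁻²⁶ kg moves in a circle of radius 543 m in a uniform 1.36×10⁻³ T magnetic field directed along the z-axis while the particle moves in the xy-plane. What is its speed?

v ≈ 2.11×10⁶ m/s

From |q|vB = mv²/r, v = |q|Br/m.
v = (1.6×10⁻¹⁹)(1.36×10⁻³)(543)/5.6×10⁻²⁶ ≈ 2.11×10⁶ m/s.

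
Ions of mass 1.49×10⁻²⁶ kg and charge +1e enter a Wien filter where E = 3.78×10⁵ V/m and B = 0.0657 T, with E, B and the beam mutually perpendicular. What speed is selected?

v = 5.75×10⁶ m/s

Straight-line motion ⇒ electric and magnetic forces cancel, so E = vB.
v = E/B = 3.78×10⁵/0.0657 = 5.75×10⁶ m/s.
The result is independent of the particle's charge and mass.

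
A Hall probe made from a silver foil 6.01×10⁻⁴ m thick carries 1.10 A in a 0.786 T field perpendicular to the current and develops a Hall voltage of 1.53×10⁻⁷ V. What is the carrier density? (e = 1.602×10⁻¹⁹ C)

n ≈ 5.87×10²⁸ m⁻³

From V_H = IB/(n e t), n = IB/(V_H e t).
n = (1.10)(0.786)/((1.53×10⁻⁷)(1.602×10⁻¹⁹)(6.01×10⁻⁴)) ≈ 5.87×10²⁸ m⁻³.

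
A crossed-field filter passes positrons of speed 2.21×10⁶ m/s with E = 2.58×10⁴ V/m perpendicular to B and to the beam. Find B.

Balance of forces in the selector: qE = qvB ⇒ B = E/v.
B = 2.58×10⁴/2.21×10⁶ = 0.0117 T.

B = 0.0117 T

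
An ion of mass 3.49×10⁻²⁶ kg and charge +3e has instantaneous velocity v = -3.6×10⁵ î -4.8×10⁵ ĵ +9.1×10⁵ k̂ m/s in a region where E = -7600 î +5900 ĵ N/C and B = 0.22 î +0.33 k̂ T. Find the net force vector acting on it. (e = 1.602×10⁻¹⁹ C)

v×B = (-1.58×10⁵, 3.19×10⁵, 1.06×10⁵) N/C.
E + v×B = (-1.66×10⁵, 3.25×10⁵, 1.06×10⁵) N/C.
F = q(E + v×B) = (4.806×10⁻¹⁹ C)·(-1.66×10⁵, 3.25×10⁵, 1.06×10⁵) = (-7.98×10⁻¹⁴, 1.56×10⁻¹³, 5.08×10⁻¹⁴) N.

F ≈ (-7.98×10⁻¹⁴, 1.56×10⁻¹³, 5.08×10⁻¹⁴) N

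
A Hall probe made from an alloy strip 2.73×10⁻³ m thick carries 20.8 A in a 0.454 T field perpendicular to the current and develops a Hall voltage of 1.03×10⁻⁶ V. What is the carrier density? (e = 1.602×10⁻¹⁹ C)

n ≈ 2.10×10²⁸ m⁻³

From V_H = IB/(n e t), n = IB/(V_H e t).
n = (20.8)(0.454)/((1.03×10⁻⁶)(1.602×10⁻¹⁹)(2.73×10⁻³)) ≈ 2.10×10²⁸ m⁻³.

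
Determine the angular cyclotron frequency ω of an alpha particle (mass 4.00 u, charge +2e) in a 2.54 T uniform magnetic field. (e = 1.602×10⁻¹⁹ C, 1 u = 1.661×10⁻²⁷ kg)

ω = |q|B/m.
ω = (3.204×10⁻¹⁹)(2.54)/6.644×10⁻²⁷ ≈ 1.22×10⁸ rad/s.

ω ≈ 1.22×10⁸ rad/s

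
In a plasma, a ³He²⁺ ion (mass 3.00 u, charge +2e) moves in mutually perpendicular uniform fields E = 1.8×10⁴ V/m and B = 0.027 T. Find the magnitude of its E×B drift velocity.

In crossed fields the guiding centre drifts at v_d = |E×B|/B² = E/B, independent of charge and mass.
v_d = 1.8×10⁴/0.027 = 6.7×10⁵ m/s.

v_d ≈ 6.7×10⁵ m/s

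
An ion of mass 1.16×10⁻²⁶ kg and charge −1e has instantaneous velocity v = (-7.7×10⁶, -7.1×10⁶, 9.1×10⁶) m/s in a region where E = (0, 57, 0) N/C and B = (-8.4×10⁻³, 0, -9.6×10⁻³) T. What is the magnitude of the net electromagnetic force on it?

v×B = (6.82×10⁴, -1.50×10⁵, -5.96×10⁴) N/C.
E + v×B = (6.82×10⁴, -1.50×10⁵, -5.96×10⁴) N/C.
F = q(E + v×B) = (−1.602×10⁻¹⁹ C)·(6.82×10⁴, -1.50×10⁵, -5.96×10⁴) = (-1.09×10⁻¹⁴, 2.41×10⁻¹⁴, 9.55×10⁻¹⁵) N.
|F| = 2.81×10⁻¹⁴ N.

|F| ≈ 2.81×10⁻¹⁴ N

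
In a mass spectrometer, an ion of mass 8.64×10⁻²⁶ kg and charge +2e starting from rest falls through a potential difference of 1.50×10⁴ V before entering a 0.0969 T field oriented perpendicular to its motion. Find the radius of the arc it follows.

Acceleration: |q|V = ½mv² ⇒ v = √(2|q|V/m) = √(2·3.204×10⁻¹⁹·1.50×10⁴/8.64×10⁻²⁶) ≈ 3.335×10⁵ m/s.
In the field: r = mv/(|q|B) = (8.64×10⁻²⁶)(3.335×10⁵)/((3.204×10⁻¹⁹)(0.0969)) ≈ 0.928 m.

r ≈ 0.928 m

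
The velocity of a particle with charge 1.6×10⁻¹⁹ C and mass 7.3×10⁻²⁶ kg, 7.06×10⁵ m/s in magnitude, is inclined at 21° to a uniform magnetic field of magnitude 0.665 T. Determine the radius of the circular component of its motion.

r ≈ 0.174 m

v⊥ = v sinθ = 7.06×10⁵·sin21° ≈ 2.530×10⁵ m/s.
r = m v⊥/(|q|B) = (7.3×10⁻²⁶)(2.530×10⁵)/((1.6×10⁻¹⁹)(0.665)) ≈ 0.174 m.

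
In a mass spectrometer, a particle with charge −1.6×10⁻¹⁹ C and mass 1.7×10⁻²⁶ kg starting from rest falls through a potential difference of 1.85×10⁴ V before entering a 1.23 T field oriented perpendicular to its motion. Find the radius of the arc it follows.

Acceleration: |q|V = ½mv² ⇒ v = √(2|q|V/m) = √(2·1.6×10⁻¹⁹·1.85×10⁴/1.7×10⁻²⁶) ≈ 5.901×10⁵ m/s.
In the field: r = mv/(|q|B) = (1.7×10⁻²⁶)(5.901×10⁵)/((1.6×10⁻¹⁹)(1.23)) ≈ 0.0510 m.

r ≈ 0.0510 m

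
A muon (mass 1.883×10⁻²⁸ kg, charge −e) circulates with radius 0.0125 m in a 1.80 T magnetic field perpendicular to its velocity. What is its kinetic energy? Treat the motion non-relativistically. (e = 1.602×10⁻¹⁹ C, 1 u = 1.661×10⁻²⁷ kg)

KE ≈ 2.15×10⁵ eV

v = |q|Br/m, then KE = ½mv² = (qBr)²/(2m).
v = (1.602×10⁻¹⁹)(1.80)(0.0125)/1.883×10⁻²⁸ ≈ 1.914×10⁷ m/s.
KE = ½(1.883×10⁻²⁸)(1.914×10⁷)² ≈ 3.45×10⁻¹⁴ J = 2.15×10⁵ eV.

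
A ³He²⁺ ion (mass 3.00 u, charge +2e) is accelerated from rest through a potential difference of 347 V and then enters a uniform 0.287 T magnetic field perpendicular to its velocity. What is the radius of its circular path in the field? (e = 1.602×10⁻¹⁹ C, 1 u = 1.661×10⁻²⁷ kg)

Acceleration: |q|V = ½mv² ⇒ v = √(2|q|V/m) = √(2·3.204×10⁻¹⁹·347/4.983×10⁻²⁷) ≈ 2.112×10⁵ m/s.
In the field: r = mv/(|q|B) = (4.983×10⁻²⁷)(2.112×10⁵)/((3.204×10⁻¹⁹)(0.287)) ≈ 0.0114 m.

r ≈ 0.0114 m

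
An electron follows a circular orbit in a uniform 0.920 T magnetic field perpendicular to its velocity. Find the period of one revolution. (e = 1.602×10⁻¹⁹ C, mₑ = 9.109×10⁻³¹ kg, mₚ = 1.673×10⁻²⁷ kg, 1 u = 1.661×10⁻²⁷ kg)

The cyclotron period depends only on m, q, B: T = 2πm/(|q|B).
T = 2π(9.109×10⁻³¹)/((1.602×10⁻¹⁹)(0.920)) ≈ 3.88×10⁻¹¹ s.

T ≈ 3.88×10⁻¹¹ s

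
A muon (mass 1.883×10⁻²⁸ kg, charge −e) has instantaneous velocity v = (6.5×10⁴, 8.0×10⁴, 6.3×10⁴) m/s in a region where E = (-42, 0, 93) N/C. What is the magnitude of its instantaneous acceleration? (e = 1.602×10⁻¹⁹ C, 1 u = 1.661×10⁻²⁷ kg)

|a| ≈ 8.68×10¹⁰ m/s²

Only an electric field acts, so F = qE = (−1.602×10⁻¹⁹ C)·(-42.0, 0, 93.0) = (6.73×10⁻¹⁸, 0, -1.49×10⁻¹⁷) N.
|a| = |F|/m = 1.635×10⁻¹⁷/1.883×10⁻²⁸ ≈ 8.68×10¹⁰ m/s².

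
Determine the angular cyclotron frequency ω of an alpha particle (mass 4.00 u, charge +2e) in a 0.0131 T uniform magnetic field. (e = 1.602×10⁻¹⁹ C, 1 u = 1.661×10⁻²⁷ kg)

ω ≈ 6.32×10⁵ rad/s

ω = |q|B/m.
ω = (3.204×10⁻¹⁹)(0.0131)/6.644×10⁻²⁷ ≈ 6.32×10⁵ rad/s.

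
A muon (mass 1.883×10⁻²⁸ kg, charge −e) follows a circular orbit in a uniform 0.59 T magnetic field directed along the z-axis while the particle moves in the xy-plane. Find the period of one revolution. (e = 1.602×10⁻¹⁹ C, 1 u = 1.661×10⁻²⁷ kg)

T ≈ 1.3×10⁻⁸ s

The cyclotron period depends only on m, q, B: T = 2πm/(|q|B).
T = 2π(1.883×10⁻²⁸)/((1.602×10⁻¹⁹)(0.59)) ≈ 1.3×10⁻⁸ s.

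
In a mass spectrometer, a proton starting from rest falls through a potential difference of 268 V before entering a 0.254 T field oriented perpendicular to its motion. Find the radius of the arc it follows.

Acceleration: |q|V = ½mv² ⇒ v = √(2|q|V/m) = √(2·1.602×10⁻¹⁹·268/1.673×10⁻²⁷) ≈ 2.266×10⁵ m/s.
In the field: r = mv/(|q|B) = (1.673×10⁻²⁷)(2.266×10⁵)/((1.602×10⁻¹⁹)(0.254)) ≈ 9.31×10⁻³ m.

r ≈ 9.31×10⁻³ m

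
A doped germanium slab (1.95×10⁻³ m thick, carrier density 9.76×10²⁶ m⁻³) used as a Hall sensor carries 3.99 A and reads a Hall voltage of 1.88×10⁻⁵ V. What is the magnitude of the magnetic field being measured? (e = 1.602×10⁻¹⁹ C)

From V_H = IB/(n e t), B = V_H n e t / I.
B = (1.88×10⁻⁵)(9.76×10²⁶)(1.602×10⁻¹⁹)(1.95×10⁻³)/3.99 ≈ 1.44 T.

B ≈ 1.44 T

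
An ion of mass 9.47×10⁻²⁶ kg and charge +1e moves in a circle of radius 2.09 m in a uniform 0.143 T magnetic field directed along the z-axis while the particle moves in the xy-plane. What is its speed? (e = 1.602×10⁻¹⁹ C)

v ≈ 5.06×10⁵ m/s

From |q|vB = mv²/r, v = |q|Br/m.
v = (1.602×10⁻¹⁹)(0.143)(2.09)/9.47×10⁻²⁶ ≈ 5.06×10⁵ m/s.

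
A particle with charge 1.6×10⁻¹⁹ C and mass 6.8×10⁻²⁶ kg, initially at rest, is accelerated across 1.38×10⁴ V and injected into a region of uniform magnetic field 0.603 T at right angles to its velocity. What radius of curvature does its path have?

Acceleration: |q|V = ½mv² ⇒ v = √(2|q|V/m) = √(2·1.6×10⁻¹⁹·1.38×10⁴/6.8×10⁻²⁶) ≈ 2.548×10⁵ m/s.
In the field: r = mv/(|q|B) = (6.8×10⁻²⁶)(2.548×10⁵)/((1.6×10⁻¹⁹)(0.603)) ≈ 0.180 m.

r ≈ 0.180 m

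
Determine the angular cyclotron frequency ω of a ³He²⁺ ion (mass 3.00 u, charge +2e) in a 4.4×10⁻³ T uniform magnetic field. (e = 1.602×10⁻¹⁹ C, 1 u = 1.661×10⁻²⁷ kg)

ω ≈ 2.8×10⁵ rad/s

ω = |q|B/m.
ω = (3.204×10⁻¹⁹)(4.4×10⁻³)/4.983×10⁻²⁷ ≈ 2.8×10⁵ rad/s.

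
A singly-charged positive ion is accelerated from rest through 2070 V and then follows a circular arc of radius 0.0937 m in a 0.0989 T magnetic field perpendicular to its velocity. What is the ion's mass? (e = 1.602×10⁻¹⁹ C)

m ≈ 3.32×10⁻²⁷ kg

Combine |q|V = ½mv² and r = mv/(|q|B): eliminate v to get m = qB²r²/(2V).
m = (1.602×10⁻¹⁹)(0.0989)²(0.0937)²/(2·2070) ≈ 3.32×10⁻²⁷ kg.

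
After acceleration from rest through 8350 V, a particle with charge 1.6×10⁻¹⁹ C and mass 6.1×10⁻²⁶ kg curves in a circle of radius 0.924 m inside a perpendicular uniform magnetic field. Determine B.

B ≈ 0.0864 T

v = √(2|q|V/m) = √(2·1.6×10⁻¹⁹·8350/6.1×10⁻²⁶) ≈ 2.093×10⁵ m/s.
B = mv/(|q|r) = (6.1×10⁻²⁶)(2.093×10⁵)/((1.6×10⁻¹⁹)(0.924)) ≈ 0.0864 T.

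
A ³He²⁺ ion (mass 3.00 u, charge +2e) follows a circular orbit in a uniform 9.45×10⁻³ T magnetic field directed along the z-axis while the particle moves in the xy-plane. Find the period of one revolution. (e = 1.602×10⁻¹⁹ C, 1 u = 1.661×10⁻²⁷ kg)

T ≈ 1.03×10⁻⁵ s

The cyclotron period depends only on m, q, B: T = 2πm/(|q|B).
T = 2π(4.983×10⁻²⁷)/((3.204×10⁻¹⁹)(9.45×10⁻³)) ≈ 1.03×10⁻⁵ s.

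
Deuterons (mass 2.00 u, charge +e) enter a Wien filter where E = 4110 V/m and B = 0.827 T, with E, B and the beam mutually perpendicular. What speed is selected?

v = 4970 m/s

For undeflected motion the electric and magnetic forces balance: qE = qvB.
v = E/B = 4110/0.827 = 4970 m/s.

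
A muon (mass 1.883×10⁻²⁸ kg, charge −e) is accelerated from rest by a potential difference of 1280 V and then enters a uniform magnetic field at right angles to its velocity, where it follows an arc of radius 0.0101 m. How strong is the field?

v = √(2|q|V/m) = √(2·1.602×10⁻¹⁹·1280/1.883×10⁻²⁸) ≈ 1.476×10⁶ m/s.
B = mv/(|q|r) = (1.883×10⁻²⁸)(1.476×10⁶)/((1.602×10⁻¹⁹)(0.0101)) ≈ 0.172 T.

B ≈ 0.172 T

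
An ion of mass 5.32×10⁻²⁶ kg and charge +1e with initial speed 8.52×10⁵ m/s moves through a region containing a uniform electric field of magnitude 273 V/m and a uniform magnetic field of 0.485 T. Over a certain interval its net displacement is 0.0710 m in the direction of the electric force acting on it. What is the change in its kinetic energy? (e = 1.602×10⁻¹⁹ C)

ΔKE ≈ 3.11×10⁻¹⁸ J

The magnetic force is always ⟂ v and does no work; only the electric force changes KE.
ΔKE = F_E · d = |q|E d = (1.602×10⁻¹⁹)(273)(0.0710) ≈ 3.11×10⁻¹⁸ J.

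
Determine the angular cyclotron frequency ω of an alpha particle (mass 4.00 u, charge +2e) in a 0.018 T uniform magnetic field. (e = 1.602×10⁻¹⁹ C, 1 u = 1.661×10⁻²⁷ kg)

ω ≈ 8.7×10⁵ rad/s

ω = |q|B/m.
ω = (3.204×10⁻¹⁹)(0.018)/6.644×10⁻²⁷ ≈ 8.7×10⁵ rad/s.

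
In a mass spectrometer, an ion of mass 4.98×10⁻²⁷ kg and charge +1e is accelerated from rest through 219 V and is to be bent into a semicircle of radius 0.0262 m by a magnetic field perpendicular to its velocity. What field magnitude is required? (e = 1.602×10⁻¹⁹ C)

B ≈ 0.141 T

v = √(2|q|V/m) = √(2·1.602×10⁻¹⁹·219/4.98×10⁻²⁷) ≈ 1.187×10⁵ m/s.
B = mv/(|q|r) = (4.98×10⁻²⁷)(1.187×10⁵)/((1.602×10⁻¹⁹)(0.0262)) ≈ 0.141 T.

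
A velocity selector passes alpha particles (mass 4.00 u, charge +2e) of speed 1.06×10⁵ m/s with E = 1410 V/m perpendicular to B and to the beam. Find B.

Balance of forces in the selector: qE = qvB ⇒ B = E/v.
B = 1410/1.06×10⁵ = 0.0133 T.

B = 0.0133 T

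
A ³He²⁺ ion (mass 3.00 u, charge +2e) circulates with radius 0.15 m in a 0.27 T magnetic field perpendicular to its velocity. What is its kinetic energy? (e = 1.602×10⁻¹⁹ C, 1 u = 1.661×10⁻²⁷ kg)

v = |q|Br/m, then KE = ½mv² = (qBr)²/(2m).
v = (3.204×10⁻¹⁹)(0.27)(0.15)/4.983×10⁻²⁷ ≈ 2.604×10⁶ m/s.
KE = ½(4.983×10⁻²⁷)(2.604×10⁶)² ≈ 1.7×10⁻¹⁴ J.

KE ≈ 1.7×10⁻¹⁴ J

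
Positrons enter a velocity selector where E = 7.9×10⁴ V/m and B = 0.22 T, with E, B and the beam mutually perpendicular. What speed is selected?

v = 3.6×10⁵ m/s

For undeflected motion the electric and magnetic forces balance: qE = qvB.
v = E/B = 7.9×10⁴/0.22 = 3.6×10⁵ m/s.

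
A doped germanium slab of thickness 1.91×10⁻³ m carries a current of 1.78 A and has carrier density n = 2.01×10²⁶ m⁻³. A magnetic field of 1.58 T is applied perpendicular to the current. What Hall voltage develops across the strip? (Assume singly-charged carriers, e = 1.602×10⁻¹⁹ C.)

V_H = IB/(n e t).
V_H = (1.78)(1.58)/((2.01×10²⁶)(1.602×10⁻¹⁹)(1.91×10⁻³)) ≈ 4.57×10⁻⁵ V.

V_H ≈ 4.57×10⁻⁵ V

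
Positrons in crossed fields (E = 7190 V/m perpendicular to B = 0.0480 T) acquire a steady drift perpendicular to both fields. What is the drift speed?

v_d ≈ 1.50×10⁵ m/s

The E×B drift speed is v_d = E/B.
v_d = 7190/0.0480 = 1.50×10⁵ m/s.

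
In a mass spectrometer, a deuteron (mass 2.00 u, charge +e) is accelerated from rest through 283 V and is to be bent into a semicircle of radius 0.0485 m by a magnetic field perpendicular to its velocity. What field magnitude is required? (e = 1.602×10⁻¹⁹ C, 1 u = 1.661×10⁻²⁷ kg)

B ≈ 0.0706 T

v = √(2|q|V/m) = √(2·1.602×10⁻¹⁹·283/3.322×10⁻²⁷) ≈ 1.652×10⁵ m/s.
B = mv/(|q|r) = (3.322×10⁻²⁷)(1.652×10⁵)/((1.602×10⁻¹⁹)(0.0485)) ≈ 0.0706 T.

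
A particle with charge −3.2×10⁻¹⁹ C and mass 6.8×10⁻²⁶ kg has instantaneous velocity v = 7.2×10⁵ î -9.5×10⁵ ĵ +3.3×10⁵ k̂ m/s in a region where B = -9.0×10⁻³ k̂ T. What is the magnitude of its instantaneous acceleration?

|a| ≈ 5.05×10¹⁰ m/s²

v×B = (8550, 6480, 0) N/C.
F = q v×B = (−3.2×10⁻¹⁹ C)·(8550, 6480, 0) = (-2.74×10⁻¹⁵, -2.07×10⁻¹⁵, 0) N.
|a| = |F|/m = 3.433×10⁻¹⁵/6.8×10⁻²⁶ ≈ 5.05×10¹⁰ m/s².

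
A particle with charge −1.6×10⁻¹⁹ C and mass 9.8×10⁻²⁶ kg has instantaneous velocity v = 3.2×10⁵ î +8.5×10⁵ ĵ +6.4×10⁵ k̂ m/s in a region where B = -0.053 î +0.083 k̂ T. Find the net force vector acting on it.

F ≈ (-1.13×10⁻¹⁴, 9.68×10⁻¹⁵, -7.21×10⁻¹⁵) N

v×B = (7.06×10⁴, -6.05×10⁴, 4.50×10⁴) N/C.
F = q v×B = (−1.6×10⁻¹⁹ C)·(7.06×10⁴, -6.05×10⁴, 4.50×10⁴) = (-1.13×10⁻¹⁴, 9.68×10⁻¹⁵, -7.21×10⁻¹⁵) N.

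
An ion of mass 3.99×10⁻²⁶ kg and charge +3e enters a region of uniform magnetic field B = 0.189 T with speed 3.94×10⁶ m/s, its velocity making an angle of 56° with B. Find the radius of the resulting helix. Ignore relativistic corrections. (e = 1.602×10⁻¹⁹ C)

v⊥ = v sinθ = 3.94×10⁶·sin56° ≈ 3.266×10⁶ m/s.
r = m v⊥/(|q|B) = (3.99×10⁻²⁶)(3.266×10⁶)/((4.806×10⁻¹⁹)(0.189)) ≈ 1.43 m.

r ≈ 1.43 m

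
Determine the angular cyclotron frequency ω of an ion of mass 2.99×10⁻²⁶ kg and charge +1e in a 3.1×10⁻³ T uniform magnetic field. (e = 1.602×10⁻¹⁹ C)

ω = |q|B/m.
ω = (1.602×10⁻¹⁹)(3.1×10⁻³)/2.99×10⁻²⁶ ≈ 1.7×10⁴ rad/s.

ω ≈ 1.7×10⁴ rad/s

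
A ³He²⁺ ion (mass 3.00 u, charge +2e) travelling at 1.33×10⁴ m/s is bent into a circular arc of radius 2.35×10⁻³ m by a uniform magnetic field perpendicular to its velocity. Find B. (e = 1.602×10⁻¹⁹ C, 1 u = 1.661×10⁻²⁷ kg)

B ≈ 0.0880 T

From |q|vB = mv²/r, B = mv/(|q|r).
B = (4.983×10⁻²⁷)(1.33×10⁴)/((3.204×10⁻¹⁹)(2.35×10⁻³)) ≈ 0.0880 T.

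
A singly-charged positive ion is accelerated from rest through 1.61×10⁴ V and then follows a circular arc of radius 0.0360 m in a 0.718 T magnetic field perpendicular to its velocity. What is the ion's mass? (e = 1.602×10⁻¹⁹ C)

Combine |q|V = ½mv² and r = mv/(|q|B): eliminate v to get m = qB²r²/(2V).
m = (1.602×10⁻¹⁹)(0.718)²(0.0360)²/(2·1.61×10⁴) ≈ 3.32×10⁻²⁷ kg.

m ≈ 3.32×10⁻²⁷ kg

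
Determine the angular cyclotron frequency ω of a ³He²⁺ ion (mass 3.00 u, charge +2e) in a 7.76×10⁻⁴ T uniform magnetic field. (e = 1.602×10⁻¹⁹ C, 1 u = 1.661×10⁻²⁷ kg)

ω = |q|B/m.
ω = (3.204×10⁻¹⁹)(7.76×10⁻⁴)/4.983×10⁻²⁷ ≈ 4.99×10⁴ rad/s.

ω ≈ 4.99×10⁴ rad/s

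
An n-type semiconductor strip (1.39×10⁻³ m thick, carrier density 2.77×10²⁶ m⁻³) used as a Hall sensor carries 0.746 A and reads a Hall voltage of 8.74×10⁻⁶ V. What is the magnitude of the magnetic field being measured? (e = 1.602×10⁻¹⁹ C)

From V_H = IB/(n e t), B = V_H n e t / I.
B = (8.74×10⁻⁶)(2.77×10²⁶)(1.602×10⁻¹⁹)(1.39×10⁻³)/0.746 ≈ 0.723 T.

B ≈ 0.723 T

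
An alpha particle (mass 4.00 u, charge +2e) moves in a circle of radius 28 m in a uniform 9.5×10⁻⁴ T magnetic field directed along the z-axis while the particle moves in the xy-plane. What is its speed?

From |q|vB = mv²/r, v = |q|Br/m.
v = (3.204×10⁻¹⁹)(9.5×10⁻⁴)(28)/6.644×10⁻²⁷ ≈ 1.3×10⁶ m/s.

v ≈ 1.3×10⁶ m/s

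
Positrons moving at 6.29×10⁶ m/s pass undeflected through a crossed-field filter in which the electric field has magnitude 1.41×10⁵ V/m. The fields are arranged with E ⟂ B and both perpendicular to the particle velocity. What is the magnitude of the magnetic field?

Balance of forces in the selector: qE = qvB ⇒ B = E/v.
B = 1.41×10⁵/6.29×10⁶ = 0.0224 T.

B = 0.0224 T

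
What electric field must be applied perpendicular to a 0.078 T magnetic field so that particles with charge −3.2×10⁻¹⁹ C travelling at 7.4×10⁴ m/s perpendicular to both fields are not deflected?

E = 5800 V/m

For straight-line motion qE = qvB, so E = vB.
E = 7.4×10⁴ × 0.078 = 5800 V/m.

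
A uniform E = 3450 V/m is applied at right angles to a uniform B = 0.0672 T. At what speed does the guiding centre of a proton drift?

The E×B drift speed is v_d = E/B.
v_d = 3450/0.0672 = 5.13×10⁴ m/s.

v_d ≈ 5.13×10⁴ m/s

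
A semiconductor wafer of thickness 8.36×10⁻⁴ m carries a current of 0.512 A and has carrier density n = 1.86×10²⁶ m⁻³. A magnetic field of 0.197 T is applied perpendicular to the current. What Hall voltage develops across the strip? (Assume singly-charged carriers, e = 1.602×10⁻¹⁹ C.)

V_H = IB/(n e t).
V_H = (0.512)(0.197)/((1.86×10²⁶)(1.602×10⁻¹⁹)(8.36×10⁻⁴)) ≈ 4.05×10⁻⁶ V.

V_H ≈ 4.05×10⁻⁶ V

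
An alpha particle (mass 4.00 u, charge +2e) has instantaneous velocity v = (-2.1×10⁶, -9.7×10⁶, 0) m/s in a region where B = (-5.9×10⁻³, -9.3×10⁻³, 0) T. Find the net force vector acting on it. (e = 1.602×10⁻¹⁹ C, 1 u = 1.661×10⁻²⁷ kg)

F ≈ (0, 0, -1.21×10⁻¹⁴) N

v×B = (0, 0, -3.77×10⁴) N/C.
F = q v×B = (3.204×10⁻¹⁹ C)·(0, 0, -3.77×10⁴) = (0, 0, -1.21×10⁻¹⁴) N.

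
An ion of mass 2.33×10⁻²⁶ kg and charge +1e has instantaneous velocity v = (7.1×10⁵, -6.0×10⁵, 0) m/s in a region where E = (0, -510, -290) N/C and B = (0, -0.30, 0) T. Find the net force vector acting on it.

v×B = (0, 0, -2.13×10⁵) N/C.
E + v×B = (0, -510, -2.13×10⁵) N/C.
F = q(E + v×B) = (1.602×10⁻¹⁹ C)·(0, -510, -2.13×10⁵) = (0, -8.17×10⁻¹⁷, -3.42×10⁻¹⁴) N.

F ≈ (0, -8.17×10⁻¹⁷, -3.42×10⁻¹⁴) N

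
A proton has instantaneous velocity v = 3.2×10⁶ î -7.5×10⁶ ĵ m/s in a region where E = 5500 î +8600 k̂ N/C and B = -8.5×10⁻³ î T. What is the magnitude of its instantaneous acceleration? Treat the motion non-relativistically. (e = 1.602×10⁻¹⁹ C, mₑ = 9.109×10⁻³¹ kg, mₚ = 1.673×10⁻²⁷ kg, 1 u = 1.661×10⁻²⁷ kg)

|a| ≈ 5.31×10¹² m/s²

v×B = (0, 0, -6.38×10⁴) N/C.
E + v×B = (5500, 0, -5.52×10⁴) N/C.
F = q(E + v×B) = (1.602×10⁻¹⁹ C)·(5500, 0, -5.52×10⁴) = (8.81×10⁻¹⁶, 0, -8.84×10⁻¹⁵) N.
|a| = |F|/m = 8.879×10⁻¹⁵/1.673×10⁻²⁷ ≈ 5.31×10¹² m/s².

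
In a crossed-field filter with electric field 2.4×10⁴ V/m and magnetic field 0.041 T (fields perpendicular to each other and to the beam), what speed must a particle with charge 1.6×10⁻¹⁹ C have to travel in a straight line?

Zero net Lorentz force requires |qE| = |q v×B|, i.e. E = vB.
v = E/B = 2.4×10⁴/0.041 = 5.9×10⁵ m/s.

v = 5.9×10⁵ m/s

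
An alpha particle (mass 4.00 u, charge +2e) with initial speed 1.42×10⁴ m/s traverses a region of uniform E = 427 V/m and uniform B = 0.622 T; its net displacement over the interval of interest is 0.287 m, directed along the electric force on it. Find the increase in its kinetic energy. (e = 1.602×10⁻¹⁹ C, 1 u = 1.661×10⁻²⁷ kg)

ΔKE ≈ 3.93×10⁻¹⁷ J

The magnetic force is always ⟂ v and does no work; only the electric force changes KE.
ΔKE = F_E · d = |q|E d = (3.204×10⁻¹⁹)(427)(0.287) ≈ 3.93×10⁻¹⁷ J.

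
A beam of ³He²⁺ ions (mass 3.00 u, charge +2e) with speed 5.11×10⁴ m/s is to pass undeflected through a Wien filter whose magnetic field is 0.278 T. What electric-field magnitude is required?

For straight-line motion qE = qvB, so E = vB.
E = 5.11×10⁴ × 0.278 = 1.42×10⁴ V/m.

E = 1.42×10⁴ V/m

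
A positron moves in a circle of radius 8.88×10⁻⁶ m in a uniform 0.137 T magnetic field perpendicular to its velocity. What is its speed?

v ≈ 2.14×10⁵ m/s

From |q|vB = mv²/r, v = |q|Br/m.
v = (1.602×10⁻¹⁹)(0.137)(8.88×10⁻⁶)/9.109×10⁻³¹ ≈ 2.14×10⁵ m/s.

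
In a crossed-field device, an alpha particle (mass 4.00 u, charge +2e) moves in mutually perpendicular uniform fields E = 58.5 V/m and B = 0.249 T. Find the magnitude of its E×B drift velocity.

The E×B drift speed is v_d = E/B.
v_d = 58.5/0.249 = 235 m/s.

v_d ≈ 235 m/s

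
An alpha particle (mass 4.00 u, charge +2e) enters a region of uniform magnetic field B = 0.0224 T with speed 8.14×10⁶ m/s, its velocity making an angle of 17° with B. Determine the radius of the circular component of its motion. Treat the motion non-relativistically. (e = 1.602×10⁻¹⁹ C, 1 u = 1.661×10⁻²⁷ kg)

r ≈ 2.20 m

v⊥ = v sinθ = 8.14×10⁶·sin17° ≈ 2.380×10⁶ m/s.
r = m v⊥/(|q|B) = (6.644×10⁻²⁷)(2.380×10⁶)/((3.204×10⁻¹⁹)(0.0224)) ≈ 2.20 m.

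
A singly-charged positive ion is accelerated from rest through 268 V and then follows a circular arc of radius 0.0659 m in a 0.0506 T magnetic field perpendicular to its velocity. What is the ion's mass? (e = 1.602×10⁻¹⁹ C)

Combine |q|V = ½mv² and r = mv/(|q|B): eliminate v to get m = qB²r²/(2V).
m = (1.602×10⁻¹⁹)(0.0506)²(0.0659)²/(2·268) ≈ 3.32×10⁻²⁷ kg.

m ≈ 3.32×10⁻²⁷ kg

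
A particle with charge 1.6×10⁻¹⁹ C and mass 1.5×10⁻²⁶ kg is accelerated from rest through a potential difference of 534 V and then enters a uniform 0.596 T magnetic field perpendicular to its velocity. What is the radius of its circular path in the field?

r ≈ 0.0168 m

Acceleration: |q|V = ½mv² ⇒ v = √(2|q|V/m) = √(2·1.6×10⁻¹⁹·534/1.5×10⁻²⁶) ≈ 1.067×10⁵ m/s.
In the field: r = mv/(|q|B) = (1.5×10⁻²⁶)(1.067×10⁵)/((1.6×10⁻¹⁹)(0.596)) ≈ 0.0168 m.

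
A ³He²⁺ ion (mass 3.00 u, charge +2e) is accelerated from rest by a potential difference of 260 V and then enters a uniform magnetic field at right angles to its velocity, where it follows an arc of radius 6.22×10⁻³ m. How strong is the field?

B ≈ 0.457 T

v = √(2|q|V/m) = √(2·3.204×10⁻¹⁹·260/4.983×10⁻²⁷) ≈ 1.829×10⁵ m/s.
B = mv/(|q|r) = (4.983×10⁻²⁷)(1.829×10⁵)/((3.204×10⁻¹⁹)(6.22×10⁻³)) ≈ 0.457 T.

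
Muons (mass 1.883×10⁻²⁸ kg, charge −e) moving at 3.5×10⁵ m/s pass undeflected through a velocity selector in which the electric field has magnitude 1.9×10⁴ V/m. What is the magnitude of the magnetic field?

Balance of forces in the selector: qE = qvB ⇒ B = E/v.
B = 1.9×10⁴/3.5×10⁵ = 0.054 T.

B = 0.054 T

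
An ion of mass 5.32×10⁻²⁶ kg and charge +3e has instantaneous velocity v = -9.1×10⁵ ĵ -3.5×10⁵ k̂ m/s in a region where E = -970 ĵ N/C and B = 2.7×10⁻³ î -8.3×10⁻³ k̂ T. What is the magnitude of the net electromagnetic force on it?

|F| ≈ 3.93×10⁻¹⁵ N

v×B = (7550, -945, 2460) N/C.
E + v×B = (7550, -1920, 2460) N/C.
F = q(E + v×B) = (4.806×10⁻¹⁹ C)·(7550, -1920, 2460) = (3.63×10⁻¹⁵, -9.20×10⁻¹⁶, 1.18×10⁻¹⁵) N.
|F| = 3.93×10⁻¹⁵ N.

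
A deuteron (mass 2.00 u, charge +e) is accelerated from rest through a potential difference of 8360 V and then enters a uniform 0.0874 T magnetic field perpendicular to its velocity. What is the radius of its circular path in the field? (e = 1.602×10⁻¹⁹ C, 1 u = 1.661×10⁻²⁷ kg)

Acceleration: |q|V = ½mv² ⇒ v = √(2|q|V/m) = √(2·1.602×10⁻¹⁹·8360/3.322×10⁻²⁷) ≈ 8.979×10⁵ m/s.
In the field: r = mv/(|q|B) = (3.322×10⁻²⁷)(8.979×10⁵)/((1.602×10⁻¹⁹)(0.0874)) ≈ 0.213 m.

r ≈ 0.213 m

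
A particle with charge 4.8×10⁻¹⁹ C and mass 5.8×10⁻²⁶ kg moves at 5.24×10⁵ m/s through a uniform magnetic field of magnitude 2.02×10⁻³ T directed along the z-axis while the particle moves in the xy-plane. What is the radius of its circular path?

The magnetic force provides the centripetal force: |q|vB = mv²/r.
r = mv/(|q|B) = (5.8×10⁻²⁶)(5.24×10⁵)/((4.8×10⁻¹⁹)(2.02×10⁻³)) ≈ 31.3 m.

r ≈ 31.3 m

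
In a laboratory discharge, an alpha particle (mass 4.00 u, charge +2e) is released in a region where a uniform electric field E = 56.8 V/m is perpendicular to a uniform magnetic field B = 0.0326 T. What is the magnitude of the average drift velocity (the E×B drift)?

In crossed fields the guiding centre drifts at v_d = |E×B|/B² = E/B, independent of charge and mass.
v_d = 56.8/0.0326 = 1740 m/s.

v_d ≈ 1740 m/s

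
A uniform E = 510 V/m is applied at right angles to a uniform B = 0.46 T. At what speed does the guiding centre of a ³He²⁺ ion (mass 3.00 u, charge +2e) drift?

The steady drift has the magnetic force balancing the electric force, so v_d = E/B.
v_d = 510/0.46 = 1100 m/s.

v_d ≈ 1100 m/s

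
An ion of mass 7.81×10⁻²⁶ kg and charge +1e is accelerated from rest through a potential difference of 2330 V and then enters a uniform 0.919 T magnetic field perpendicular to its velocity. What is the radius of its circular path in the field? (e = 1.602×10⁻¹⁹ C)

Acceleration: |q|V = ½mv² ⇒ v = √(2|q|V/m) = √(2·1.602×10⁻¹⁹·2330/7.81×10⁻²⁶) ≈ 9.777×10⁴ m/s.
In the field: r = mv/(|q|B) = (7.81×10⁻²⁶)(9.777×10⁴)/((1.602×10⁻¹⁹)(0.919)) ≈ 0.0519 m.

r ≈ 0.0519 m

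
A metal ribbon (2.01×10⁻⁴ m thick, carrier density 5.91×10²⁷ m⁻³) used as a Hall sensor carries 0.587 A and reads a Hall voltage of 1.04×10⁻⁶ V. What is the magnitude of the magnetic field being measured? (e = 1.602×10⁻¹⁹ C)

From V_H = IB/(n e t), B = V_H n e t / I.
B = (1.04×10⁻⁶)(5.91×10²⁷)(1.602×10⁻¹⁹)(2.01×10⁻⁴)/0.587 ≈ 0.337 T.

B ≈ 0.337 T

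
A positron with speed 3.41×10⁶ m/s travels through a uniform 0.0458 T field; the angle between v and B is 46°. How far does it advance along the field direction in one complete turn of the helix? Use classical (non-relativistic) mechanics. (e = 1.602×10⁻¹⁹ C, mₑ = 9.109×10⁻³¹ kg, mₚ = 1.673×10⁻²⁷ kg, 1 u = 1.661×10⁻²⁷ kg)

p ≈ 1.85×10⁻³ m

v∥ = v cosθ = 3.41×10⁶·cos46° ≈ 2.369×10⁶ m/s.
T = 2πm/(|q|B) = 2π(9.109×10⁻³¹)/((1.602×10⁻¹⁹)(0.0458)) ≈ 7.801×10⁻¹⁰ s.
pitch = v∥ T = (2.369×10⁶)(7.801×10⁻¹⁰) ≈ 1.85×10⁻³ m.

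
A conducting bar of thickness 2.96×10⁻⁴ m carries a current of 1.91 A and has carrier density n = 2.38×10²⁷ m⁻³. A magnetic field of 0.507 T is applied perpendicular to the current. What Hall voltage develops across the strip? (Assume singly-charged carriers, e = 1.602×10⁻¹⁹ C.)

V_H = IB/(n e t).
V_H = (1.91)(0.507)/((2.38×10²⁷)(1.602×10⁻¹⁹)(2.96×10⁻⁴)) ≈ 8.58×10⁻⁶ V.

V_H ≈ 8.58×10⁻⁶ V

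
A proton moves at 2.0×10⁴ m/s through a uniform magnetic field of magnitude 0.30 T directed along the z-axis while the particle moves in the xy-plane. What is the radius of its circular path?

The magnetic force provides the centripetal force: |q|vB = mv²/r.
r = mv/(|q|B) = (1.673×10⁻²⁷)(2.0×10⁴)/((1.602×10⁻¹⁹)(0.30)) ≈ 7.0×10⁻⁴ m.

r ≈ 7.0×10⁻⁴ m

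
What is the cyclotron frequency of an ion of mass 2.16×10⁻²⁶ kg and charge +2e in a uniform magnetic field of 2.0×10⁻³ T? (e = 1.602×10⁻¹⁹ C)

f ≈ 4700 Hz

f = |q|B/(2πm).
f = (3.204×10⁻¹⁹)(2.0×10⁻³)/(2π·2.16×10⁻²⁶) ≈ 4700 Hz.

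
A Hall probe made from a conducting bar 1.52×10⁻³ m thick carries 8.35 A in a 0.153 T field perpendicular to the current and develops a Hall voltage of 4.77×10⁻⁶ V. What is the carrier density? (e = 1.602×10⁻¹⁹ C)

From V_H = IB/(n e t), n = IB/(V_H e t).
n = (8.35)(0.153)/((4.77×10⁻⁶)(1.602×10⁻¹⁹)(1.52×10⁻³)) ≈ 1.10×10²⁷ m⁻³.

n ≈ 1.10×10²⁷ m⁻³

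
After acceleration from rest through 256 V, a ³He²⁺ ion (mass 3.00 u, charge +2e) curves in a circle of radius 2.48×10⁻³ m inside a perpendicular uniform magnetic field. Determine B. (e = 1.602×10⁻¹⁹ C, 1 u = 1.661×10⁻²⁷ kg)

v = √(2|q|V/m) = √(2·3.204×10⁻¹⁹·256/4.983×10⁻²⁷) ≈ 1.814×10⁵ m/s.
B = mv/(|q|r) = (4.983×10⁻²⁷)(1.814×10⁵)/((3.204×10⁻¹⁹)(2.48×10⁻³)) ≈ 1.14 T.

B ≈ 1.14 T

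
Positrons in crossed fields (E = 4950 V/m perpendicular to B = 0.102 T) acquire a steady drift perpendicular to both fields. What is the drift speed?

v_d ≈ 4.85×10⁴ m/s

In crossed fields the guiding centre drifts at v_d = |E×B|/B² = E/B, independent of charge and mass.
v_d = 4950/0.102 = 4.85×10⁴ m/s.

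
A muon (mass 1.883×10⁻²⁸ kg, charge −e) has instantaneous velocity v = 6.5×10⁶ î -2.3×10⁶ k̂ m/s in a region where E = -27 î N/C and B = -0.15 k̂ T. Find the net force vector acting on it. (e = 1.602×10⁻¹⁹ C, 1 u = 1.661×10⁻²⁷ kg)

v×B = (0, 9.75×10⁵, 0) N/C.
E + v×B = (-27.0, 9.75×10⁵, 0) N/C.
F = q(E + v×B) = (−1.602×10⁻¹⁹ C)·(-27.0, 9.75×10⁵, 0) = (4.33×10⁻¹⁸, -1.56×10⁻¹³, 0) N.

F ≈ (4.33×10⁻¹⁸, -1.56×10⁻¹³, 0) N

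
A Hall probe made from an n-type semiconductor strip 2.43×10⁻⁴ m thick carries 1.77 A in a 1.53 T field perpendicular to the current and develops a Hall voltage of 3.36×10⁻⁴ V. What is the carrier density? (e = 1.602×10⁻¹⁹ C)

n ≈ 2.07×10²⁶ m⁻³

From V_H = IB/(n e t), n = IB/(V_H e t).
n = (1.77)(1.53)/((3.36×10⁻⁴)(1.602×10⁻¹⁹)(2.43×10⁻⁴)) ≈ 2.07×10²⁶ m⁻³.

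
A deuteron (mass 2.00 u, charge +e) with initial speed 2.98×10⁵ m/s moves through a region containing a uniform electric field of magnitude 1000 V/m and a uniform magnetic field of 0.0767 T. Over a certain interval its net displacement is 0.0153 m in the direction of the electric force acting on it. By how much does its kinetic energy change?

The magnetic force is always ⟂ v and does no work; only the electric force changes KE.
ΔKE = F_E · d = |q|E d = (1.602×10⁻¹⁹)(1000)(0.0153) ≈ 2.45×10⁻¹⁸ J.

ΔKE ≈ 2.45×10⁻¹⁸ J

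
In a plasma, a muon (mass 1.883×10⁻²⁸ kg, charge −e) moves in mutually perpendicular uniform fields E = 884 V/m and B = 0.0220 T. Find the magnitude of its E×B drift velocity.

The steady drift has the magnetic force balancing the electric force, so v_d = E/B.
v_d = 884/0.0220 = 4.02×10⁴ m/s.

v_d ≈ 4.02×10⁴ m/s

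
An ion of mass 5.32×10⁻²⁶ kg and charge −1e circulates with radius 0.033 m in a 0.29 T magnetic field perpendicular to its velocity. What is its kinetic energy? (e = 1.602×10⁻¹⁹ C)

KE ≈ 140 eV

v = |q|Br/m, then KE = ½mv² = (qBr)²/(2m).
v = (1.602×10⁻¹⁹)(0.29)(0.033)/5.32×10⁻²⁶ ≈ 2.882×10⁴ m/s.
KE = ½(5.32×10⁻²⁶)(2.882×10⁴)² ≈ 2.2×10⁻¹⁷ J = 140 eV.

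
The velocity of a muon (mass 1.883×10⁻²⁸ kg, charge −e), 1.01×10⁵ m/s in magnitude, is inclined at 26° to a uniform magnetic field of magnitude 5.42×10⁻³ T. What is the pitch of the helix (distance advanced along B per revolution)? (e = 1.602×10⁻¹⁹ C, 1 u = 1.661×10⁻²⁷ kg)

p ≈ 0.124 m

v∥ = v cosθ = 1.01×10⁵·cos26° ≈ 9.078×10⁴ m/s.
T = 2πm/(|q|B) = 2π(1.883×10⁻²⁸)/((1.602×10⁻¹⁹)(5.42×10⁻³)) ≈ 1.363×10⁻⁶ s.
pitch = v∥ T = (9.078×10⁴)(1.363×10⁻⁶) ≈ 0.124 m.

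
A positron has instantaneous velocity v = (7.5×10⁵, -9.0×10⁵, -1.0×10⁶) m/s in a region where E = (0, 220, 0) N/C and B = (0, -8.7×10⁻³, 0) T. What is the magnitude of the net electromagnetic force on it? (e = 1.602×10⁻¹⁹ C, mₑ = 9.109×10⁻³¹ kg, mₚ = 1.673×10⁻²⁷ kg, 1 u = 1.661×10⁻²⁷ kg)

v×B = (-8700, 0, -6520) N/C.
E + v×B = (-8700, 220, -6520) N/C.
F = q(E + v×B) = (1.602×10⁻¹⁹ C)·(-8700, 220, -6520) = (-1.39×10⁻¹⁵, 3.52×10⁻¹⁷, -1.05×10⁻¹⁵) N.
|F| = 1.74×10⁻¹⁵ N.

|F| ≈ 1.74×10⁻¹⁵ N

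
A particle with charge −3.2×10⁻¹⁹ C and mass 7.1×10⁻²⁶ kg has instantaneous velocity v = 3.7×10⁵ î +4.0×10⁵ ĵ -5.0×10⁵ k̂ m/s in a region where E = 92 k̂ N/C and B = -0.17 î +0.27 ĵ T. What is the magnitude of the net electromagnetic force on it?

|F| ≈ 7.41×10⁻¹⁴ N

v×B = (1.35×10⁵, 8.50×10⁴, 1.68×10⁵) N/C.
E + v×B = (1.35×10⁵, 8.50×10⁴, 1.68×10⁵) N/C.
F = q(E + v×B) = (−3.2×10⁻¹⁹ C)·(1.35×10⁵, 8.50×10⁴, 1.68×10⁵) = (-4.32×10⁻¹⁴, -2.72×10⁻¹⁴, -5.38×10⁻¹⁴) N.
|F| = 7.41×10⁻¹⁴ N.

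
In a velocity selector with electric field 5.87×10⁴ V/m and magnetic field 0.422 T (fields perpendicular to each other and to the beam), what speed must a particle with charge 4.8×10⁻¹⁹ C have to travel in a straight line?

v = 1.39×10⁵ m/s

Zero net Lorentz force requires |qE| = |q v×B|, i.e. E = vB.
v = E/B = 5.87×10⁴/0.422 = 1.39×10⁵ m/s.
The result is independent of the particle's charge and mass.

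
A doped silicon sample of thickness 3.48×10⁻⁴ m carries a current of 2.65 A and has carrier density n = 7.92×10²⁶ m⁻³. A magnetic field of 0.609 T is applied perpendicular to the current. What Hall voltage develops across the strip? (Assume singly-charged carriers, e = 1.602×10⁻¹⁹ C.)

V_H = IB/(n e t).
V_H = (2.65)(0.609)/((7.92×10²⁶)(1.602×10⁻¹⁹)(3.48×10⁻⁴)) ≈ 3.66×10⁻⁵ V.

V_H ≈ 3.66×10⁻⁵ V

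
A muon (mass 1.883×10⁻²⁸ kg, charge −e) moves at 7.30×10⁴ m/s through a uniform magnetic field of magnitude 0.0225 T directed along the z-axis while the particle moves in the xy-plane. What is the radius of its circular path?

r ≈ 3.81×10⁻³ m

The magnetic force provides the centripetal force: |q|vB = mv²/r.
r = mv/(|q|B) = (1.883×10⁻²⁸)(7.30×10⁴)/((1.602×10⁻¹⁹)(0.0225)) ≈ 3.81×10⁻³ m.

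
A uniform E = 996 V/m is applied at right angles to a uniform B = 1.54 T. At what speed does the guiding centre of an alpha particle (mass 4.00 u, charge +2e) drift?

In crossed fields the guiding centre drifts at v_d = |E×B|/B² = E/B, independent of charge and mass.
v_d = 996/1.54 = 647 m/s.

v_d ≈ 647 m/s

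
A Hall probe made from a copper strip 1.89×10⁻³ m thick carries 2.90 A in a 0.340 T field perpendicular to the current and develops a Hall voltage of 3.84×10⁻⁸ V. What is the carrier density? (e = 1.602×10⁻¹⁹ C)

n ≈ 8.48×10²⁸ m⁻³

From V_H = IB/(n e t), n = IB/(V_H e t).
n = (2.90)(0.340)/((3.84×10⁻⁸)(1.602×10⁻¹⁹)(1.89×10⁻³)) ≈ 8.48×10²⁸ m⁻³.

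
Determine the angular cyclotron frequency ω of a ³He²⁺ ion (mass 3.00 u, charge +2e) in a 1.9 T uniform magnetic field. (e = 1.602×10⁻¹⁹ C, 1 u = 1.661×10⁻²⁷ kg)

ω = |q|B/m.
ω = (3.204×10⁻¹⁹)(1.9)/4.983×10⁻²⁷ ≈ 1.2×10⁸ rad/s.

ω ≈ 1.2×10⁸ rad/s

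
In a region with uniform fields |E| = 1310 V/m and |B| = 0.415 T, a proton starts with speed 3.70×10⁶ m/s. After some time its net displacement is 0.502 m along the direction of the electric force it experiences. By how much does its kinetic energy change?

The magnetic force is always ⟂ v and does no work; only the electric force changes KE.
ΔKE = F_E · d = |q|E d = (1.602×10⁻¹⁹)(1310)(0.502) ≈ 1.05×10⁻¹⁶ J.

ΔKE ≈ 1.05×10⁻¹⁶ J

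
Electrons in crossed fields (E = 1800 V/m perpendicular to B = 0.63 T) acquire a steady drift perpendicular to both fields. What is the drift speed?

The E×B drift speed is v_d = E/B.
v_d = 1800/0.63 = 2900 m/s.

v_d ≈ 2900 m/s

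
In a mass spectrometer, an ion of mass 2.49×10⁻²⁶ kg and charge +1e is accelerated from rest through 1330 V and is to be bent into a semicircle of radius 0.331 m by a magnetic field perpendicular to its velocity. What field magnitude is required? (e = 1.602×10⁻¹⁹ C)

v = √(2|q|V/m) = √(2·1.602×10⁻¹⁹·1330/2.49×10⁻²⁶) ≈ 1.308×10⁵ m/s.
B = mv/(|q|r) = (2.49×10⁻²⁶)(1.308×10⁵)/((1.602×10⁻¹⁹)(0.331)) ≈ 0.0614 T.

B ≈ 0.0614 T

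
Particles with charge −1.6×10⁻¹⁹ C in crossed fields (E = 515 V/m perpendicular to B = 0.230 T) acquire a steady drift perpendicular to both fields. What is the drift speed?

v_d ≈ 2240 m/s

The steady drift has the magnetic force balancing the electric force, so v_d = E/B.
v_d = 515/0.230 = 2240 m/s.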